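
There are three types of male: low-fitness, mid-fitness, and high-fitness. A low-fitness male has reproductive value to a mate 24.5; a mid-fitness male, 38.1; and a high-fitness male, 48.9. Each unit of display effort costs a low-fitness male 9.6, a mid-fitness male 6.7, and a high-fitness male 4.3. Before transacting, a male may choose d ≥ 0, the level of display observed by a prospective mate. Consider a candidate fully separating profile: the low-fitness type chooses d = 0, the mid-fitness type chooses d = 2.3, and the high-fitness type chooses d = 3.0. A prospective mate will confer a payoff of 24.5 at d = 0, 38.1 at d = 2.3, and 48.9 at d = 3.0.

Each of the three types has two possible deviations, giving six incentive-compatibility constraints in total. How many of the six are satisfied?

4

Mid-fitness (own payoff 38.1 − 6.7×2.3 = 22.69): to d=0 gives 24.5 → profitable ✗; to d=3.0 gives 48.9 − 6.7×3.0 = 28.8 → profitable ✗.
Low-fitness (own payoff 24.5): to d=2.3 gives 38.1 − 9.6×2.3 = 16.02 → no gain ✓; to d=3.0 gives 48.9 − 9.6×3.0 = 20.1 → no gain ✓.
High-fitness (own payoff 48.9 − 4.3×3.0 = 36): to d=0 gives 24.5 → no gain ✓; to d=2.3 gives 38.1 − 4.3×2.3 = 28.21 → no gain ✓.
4 of the 6 constraints hold; not an equilibrium.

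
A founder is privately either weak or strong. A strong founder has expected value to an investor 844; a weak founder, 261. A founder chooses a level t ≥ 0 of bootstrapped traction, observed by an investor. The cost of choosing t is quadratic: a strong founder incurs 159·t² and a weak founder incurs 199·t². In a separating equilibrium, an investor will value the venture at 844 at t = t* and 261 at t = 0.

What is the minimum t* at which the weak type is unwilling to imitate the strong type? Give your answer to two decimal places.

The weak type at t = 0 receives 261; imitating at t* yields 844 − 199·t*².
Indifference: 261 = 844 − 199·t*², so t*² = (844 − 261) / 199 ≈ 2.9296.
t* = √2.9296 ≈ 1.71.

1.71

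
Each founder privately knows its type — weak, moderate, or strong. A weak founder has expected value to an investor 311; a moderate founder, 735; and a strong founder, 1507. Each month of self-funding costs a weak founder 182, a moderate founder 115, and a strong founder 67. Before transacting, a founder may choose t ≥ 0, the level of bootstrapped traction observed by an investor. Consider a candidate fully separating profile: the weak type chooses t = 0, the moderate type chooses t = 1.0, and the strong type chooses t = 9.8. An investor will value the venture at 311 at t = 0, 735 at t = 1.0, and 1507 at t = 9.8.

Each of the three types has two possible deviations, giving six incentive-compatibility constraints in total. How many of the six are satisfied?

Strong (own payoff 1507 − 67×9.8 = 850.4): to t=0 gives 311 → no gain ✓; to t=1.0 gives 735 − 67×1.0 = 668 → no gain ✓.
Weak (own payoff 311): to t=1.0 gives 735 − 182×1.0 = 553 → profitable ✗; to t=9.8 gives 1507 − 182×9.8 = -276.6 → no gain ✓.
Moderate (own payoff 735 − 115×1.0 = 620): to t=0 gives 311 → no gain ✓; to t=9.8 gives 1507 − 115×9.8 = 380 → no gain ✓.
5 of the 6 constraints hold; not an equilibrium.

5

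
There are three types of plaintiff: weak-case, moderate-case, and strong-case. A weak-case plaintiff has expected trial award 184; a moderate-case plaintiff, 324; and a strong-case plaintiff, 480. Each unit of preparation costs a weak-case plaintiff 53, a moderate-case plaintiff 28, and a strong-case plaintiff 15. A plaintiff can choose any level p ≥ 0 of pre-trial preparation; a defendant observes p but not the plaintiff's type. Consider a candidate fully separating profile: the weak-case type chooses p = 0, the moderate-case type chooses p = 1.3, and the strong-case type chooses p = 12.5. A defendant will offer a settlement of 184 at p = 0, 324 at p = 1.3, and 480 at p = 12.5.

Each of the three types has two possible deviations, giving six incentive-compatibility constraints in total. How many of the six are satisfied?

Weak-case (own payoff 184): to p=1.3 gives 324 − 53×1.3 = 255.1 → profitable ✗; to p=12.5 gives 480 − 53×12.5 = -182.5 → no gain ✓.
Moderate-case (own payoff 324 − 28×1.3 = 287.6): to p=0 gives 184 → no gain ✓; to p=12.5 gives 480 − 28×12.5 = 130 → no gain ✓.
Strong-case (own payoff 480 − 15×12.5 = 292.5): to p=0 gives 184 → no gain ✓; to p=1.3 gives 324 − 15×1.3 = 304.5 → profitable ✗.
4 of the 6 constraints hold; not an equilibrium.

4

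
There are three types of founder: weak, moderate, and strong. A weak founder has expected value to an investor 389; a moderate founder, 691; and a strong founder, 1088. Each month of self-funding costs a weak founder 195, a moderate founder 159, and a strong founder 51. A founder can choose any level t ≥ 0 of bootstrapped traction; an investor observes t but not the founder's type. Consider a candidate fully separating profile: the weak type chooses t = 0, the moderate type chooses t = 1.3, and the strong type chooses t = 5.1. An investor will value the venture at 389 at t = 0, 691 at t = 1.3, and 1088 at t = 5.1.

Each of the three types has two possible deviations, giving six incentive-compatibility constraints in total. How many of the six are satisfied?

5

Strong (own payoff 1088 − 51×5.1 = 827.9): to t=0 gives 389 → no gain ✓; to t=1.3 gives 691 − 51×1.3 = 624.7 → no gain ✓.
Weak (own payoff 389): to t=1.3 gives 691 − 195×1.3 = 437.5 → profitable ✗; to t=5.1 gives 1088 − 195×5.1 = 93.5 → no gain ✓.
Moderate (own payoff 691 − 159×1.3 = 484.3): to t=0 gives 389 → no gain ✓; to t=5.1 gives 1088 − 159×5.1 = 277.1 → no gain ✓.
5 of the 6 constraints hold; not an equilibrium.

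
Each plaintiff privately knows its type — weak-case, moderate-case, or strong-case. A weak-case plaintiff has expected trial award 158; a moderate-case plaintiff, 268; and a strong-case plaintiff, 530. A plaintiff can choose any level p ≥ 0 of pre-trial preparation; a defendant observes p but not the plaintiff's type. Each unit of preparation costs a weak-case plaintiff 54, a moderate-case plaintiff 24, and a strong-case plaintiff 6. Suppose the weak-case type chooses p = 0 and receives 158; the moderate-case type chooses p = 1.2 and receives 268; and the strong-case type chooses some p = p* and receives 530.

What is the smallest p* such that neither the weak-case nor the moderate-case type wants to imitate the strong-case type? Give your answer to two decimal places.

Weak-case type (on-path payoff 158) won't mimic when 158 ≥ 530 − 54·p*, i.e. p* ≥ 6.89.
Moderate-case type (on-path payoff 268 − 24×1.2 = 239.2) won't mimic when 239.2 ≥ 530 − 24·p*, i.e. p* ≥ 12.12.
Both must hold, so p* = max(6.89, 12.12) = 12.12. The moderate-case type's constraint binds.

12.12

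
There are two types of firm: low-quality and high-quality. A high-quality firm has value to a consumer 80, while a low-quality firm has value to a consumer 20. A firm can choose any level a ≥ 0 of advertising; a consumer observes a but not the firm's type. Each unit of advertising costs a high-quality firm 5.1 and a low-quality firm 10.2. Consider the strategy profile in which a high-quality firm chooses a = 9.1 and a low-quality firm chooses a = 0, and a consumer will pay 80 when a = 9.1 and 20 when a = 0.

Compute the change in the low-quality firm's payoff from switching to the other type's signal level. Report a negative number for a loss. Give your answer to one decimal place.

Playing a = 0 the low-quality firm receives 20.
Deviating to a = 9.1 brings payment 80 at cost 10.2 × 9.1 = 92.82, netting -12.82.
Gain from deviating: -12.82 − 20 = -32.82, i.e. -32.8 to one decimal place.
The gain is negative, so the low-quality type's incentive-compatibility constraint is satisfied.

-32.8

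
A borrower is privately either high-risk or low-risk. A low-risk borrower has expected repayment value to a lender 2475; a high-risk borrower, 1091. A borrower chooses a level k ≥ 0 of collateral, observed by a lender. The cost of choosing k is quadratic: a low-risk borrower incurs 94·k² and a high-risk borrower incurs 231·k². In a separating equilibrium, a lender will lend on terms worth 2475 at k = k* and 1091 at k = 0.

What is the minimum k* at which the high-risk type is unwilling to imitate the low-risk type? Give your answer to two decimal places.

The high-risk type at k = 0 receives 1091; imitating at k* yields 2475 − 231·k*².
Indifference: 1091 = 2475 − 231·k*², so k*² = (2475 − 1091) / 231 ≈ 5.9913.
k* = √5.9913 ≈ 2.45.

2.45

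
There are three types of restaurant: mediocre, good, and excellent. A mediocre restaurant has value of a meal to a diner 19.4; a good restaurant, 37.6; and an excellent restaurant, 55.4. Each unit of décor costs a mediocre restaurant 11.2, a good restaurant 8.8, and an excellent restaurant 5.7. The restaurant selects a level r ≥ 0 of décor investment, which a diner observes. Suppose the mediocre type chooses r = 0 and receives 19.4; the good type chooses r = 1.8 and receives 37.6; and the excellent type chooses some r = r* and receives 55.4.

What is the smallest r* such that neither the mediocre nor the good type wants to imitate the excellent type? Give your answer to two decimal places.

Good type (on-path payoff 37.6 − 8.8×1.8 = 21.76) won't mimic when 21.76 ≥ 55.4 − 8.8·r*, i.e. r* ≥ 3.82.
Mediocre type (on-path payoff 19.4) won't mimic when 19.4 ≥ 55.4 − 11.2·r*, i.e. r* ≥ 3.21.
Both must hold, so r* = max(3.21, 3.82) = 3.82. The good type's constraint binds.

3.82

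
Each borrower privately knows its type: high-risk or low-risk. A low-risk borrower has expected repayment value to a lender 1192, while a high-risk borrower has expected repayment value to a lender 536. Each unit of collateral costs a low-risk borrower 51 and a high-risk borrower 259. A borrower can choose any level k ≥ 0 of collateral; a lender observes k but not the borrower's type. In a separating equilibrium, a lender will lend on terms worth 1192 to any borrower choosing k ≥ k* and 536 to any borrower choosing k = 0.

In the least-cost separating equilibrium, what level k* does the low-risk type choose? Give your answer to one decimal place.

A high-risk borrower choosing k = 0 receives 536.
Imitating at k* instead would pay 1192 at cost 259·k*, netting 1192 − 259·k*.
Indifference: 536 = 1192 − 259·k*, so k* = (1192 − 536) / 259 ≈ 2.5.
This is the high-risk type's binding incentive-compatibility constraint; any k ≥ 2.5 sustains separation on that side.

2.5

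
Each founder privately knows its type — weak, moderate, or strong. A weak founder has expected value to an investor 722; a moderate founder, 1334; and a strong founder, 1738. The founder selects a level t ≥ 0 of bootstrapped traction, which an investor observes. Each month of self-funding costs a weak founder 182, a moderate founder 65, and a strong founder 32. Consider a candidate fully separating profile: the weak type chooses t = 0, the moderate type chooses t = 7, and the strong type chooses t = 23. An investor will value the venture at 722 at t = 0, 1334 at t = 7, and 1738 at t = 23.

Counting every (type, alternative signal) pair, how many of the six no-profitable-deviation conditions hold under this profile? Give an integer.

Moderate (own payoff 1334 − 65×7 = 879): to t=0 gives 722 → no gain ✓; to t=23 gives 1738 − 65×23 = 243 → no gain ✓.
Weak (own payoff 722): to t=7 gives 1334 − 182×7 = 60 → no gain ✓; to t=23 gives 1738 − 182×23 = -2448 → no gain ✓.
Strong (own payoff 1738 − 32×23 = 1002): to t=0 gives 722 → no gain ✓; to t=7 gives 1334 − 32×7 = 1110 → profitable ✗.
5 of the 6 constraints hold; not an equilibrium.

5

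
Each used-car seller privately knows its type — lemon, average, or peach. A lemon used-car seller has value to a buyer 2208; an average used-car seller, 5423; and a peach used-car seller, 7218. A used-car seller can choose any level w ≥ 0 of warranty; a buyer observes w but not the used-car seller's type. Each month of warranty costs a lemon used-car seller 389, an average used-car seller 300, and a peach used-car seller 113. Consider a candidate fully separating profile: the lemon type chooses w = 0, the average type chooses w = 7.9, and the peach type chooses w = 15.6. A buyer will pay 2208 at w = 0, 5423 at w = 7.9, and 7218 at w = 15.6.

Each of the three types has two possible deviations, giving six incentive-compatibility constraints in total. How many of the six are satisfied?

Lemon (own payoff 2208): to w=7.9 gives 5423 − 389×7.9 = 2349.9 → profitable ✗; to w=15.6 gives 7218 − 389×15.6 = 1149.6 → no gain ✓.
Peach (own payoff 7218 − 113×15.6 = 5455.2): to w=0 gives 2208 → no gain ✓; to w=7.9 gives 5423 − 113×7.9 = 4530.3 → no gain ✓.
Average (own payoff 5423 − 300×7.9 = 3053): to w=0 gives 2208 → no gain ✓; to w=15.6 gives 7218 − 300×15.6 = 2538 → no gain ✓.
5 of the 6 constraints hold; not an equilibrium.

5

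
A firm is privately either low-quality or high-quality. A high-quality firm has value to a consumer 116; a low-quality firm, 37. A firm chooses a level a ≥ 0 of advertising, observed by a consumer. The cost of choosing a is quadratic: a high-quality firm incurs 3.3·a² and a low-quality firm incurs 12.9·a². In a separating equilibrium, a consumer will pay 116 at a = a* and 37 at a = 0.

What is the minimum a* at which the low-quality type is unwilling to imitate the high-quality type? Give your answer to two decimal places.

The low-quality type at a = 0 receives 37; imitating at a* yields 116 − 12.9·a*².
Indifference: 37 = 116 − 12.9·a*², so a*² = (116 − 37) / 12.9 ≈ 6.1240.
a* = √6.1240 ≈ 2.47.

2.47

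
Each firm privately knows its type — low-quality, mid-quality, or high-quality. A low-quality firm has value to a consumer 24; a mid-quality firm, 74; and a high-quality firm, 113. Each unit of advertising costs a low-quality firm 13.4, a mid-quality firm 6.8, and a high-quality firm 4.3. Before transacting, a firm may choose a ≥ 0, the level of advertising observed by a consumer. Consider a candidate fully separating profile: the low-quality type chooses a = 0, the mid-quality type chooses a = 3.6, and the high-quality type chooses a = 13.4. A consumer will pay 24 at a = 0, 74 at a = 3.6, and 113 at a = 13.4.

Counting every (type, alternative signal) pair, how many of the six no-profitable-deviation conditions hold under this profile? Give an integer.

High-quality (own payoff 113 − 4.3×13.4 = 55.38): to a=0 gives 24 → no gain ✓; to a=3.6 gives 74 − 4.3×3.6 = 58.52 → profitable ✗.
Low-quality (own payoff 24): to a=3.6 gives 74 − 13.4×3.6 = 25.76 → profitable ✗; to a=13.4 gives 113 − 13.4×13.4 = -66.56 → no gain ✓.
Mid-quality (own payoff 74 − 6.8×3.6 = 49.52): to a=0 gives 24 → no gain ✓; to a=13.4 gives 113 − 6.8×13.4 = 21.88 → no gain ✓.
4 of the 6 constraints hold; not an equilibrium.

4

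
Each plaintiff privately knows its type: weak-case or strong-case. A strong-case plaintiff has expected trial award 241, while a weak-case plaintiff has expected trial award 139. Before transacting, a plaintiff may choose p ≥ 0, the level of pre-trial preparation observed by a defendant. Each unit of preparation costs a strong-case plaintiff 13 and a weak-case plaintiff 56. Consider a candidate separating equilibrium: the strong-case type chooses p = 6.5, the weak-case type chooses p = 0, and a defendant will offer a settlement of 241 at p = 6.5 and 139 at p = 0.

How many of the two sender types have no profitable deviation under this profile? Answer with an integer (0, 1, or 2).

2

Strong-case type: signal → 241 − 13 × 6.5 = 156.5; deviate to 0 → 139. IC holds (156.5 ≥ 139).
Weak-case type: stay at 0 → 139; mimic → 241 − 56 × 6.5 = -123. IC holds (139 ≥ -123).
2 of 2 constraints hold, so this is a separating equilibrium.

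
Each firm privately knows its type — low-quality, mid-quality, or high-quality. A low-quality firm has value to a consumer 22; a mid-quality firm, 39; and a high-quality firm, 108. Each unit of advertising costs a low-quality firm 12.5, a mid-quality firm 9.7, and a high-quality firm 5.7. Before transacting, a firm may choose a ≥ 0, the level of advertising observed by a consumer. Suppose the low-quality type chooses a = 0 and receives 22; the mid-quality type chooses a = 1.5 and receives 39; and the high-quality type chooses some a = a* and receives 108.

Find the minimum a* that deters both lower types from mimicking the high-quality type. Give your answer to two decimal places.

8.61

Low-quality type (on-path payoff 22) won't mimic when 22 ≥ 108 − 12.5·a*, i.e. a* ≥ 6.88.
Mid-quality type (on-path payoff 39 − 9.7×1.5 = 24.45) won't mimic when 24.45 ≥ 108 − 9.7·a*, i.e. a* ≥ 8.61.
Both must hold, so a* = max(6.88, 8.61) = 8.61. The mid-quality type's constraint binds.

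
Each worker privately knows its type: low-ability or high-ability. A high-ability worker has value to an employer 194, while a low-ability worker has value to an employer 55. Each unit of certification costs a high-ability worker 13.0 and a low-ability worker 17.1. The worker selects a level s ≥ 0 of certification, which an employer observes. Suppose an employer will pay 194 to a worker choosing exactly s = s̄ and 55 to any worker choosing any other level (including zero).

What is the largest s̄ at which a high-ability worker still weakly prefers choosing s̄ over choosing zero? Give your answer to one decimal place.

10.7

Choosing s̄ yields the high-ability type 194 − 13.0·s̄; choosing zero yields 55.
The high-ability type is indifferent at 194 − 13.0·s̄ = 55, i.e. s̄ = (194 − 55) / 13.0 ≈ 10.7.
For any s̄ above 10.7 the high-ability type would rather pool at zero, so separation collapses.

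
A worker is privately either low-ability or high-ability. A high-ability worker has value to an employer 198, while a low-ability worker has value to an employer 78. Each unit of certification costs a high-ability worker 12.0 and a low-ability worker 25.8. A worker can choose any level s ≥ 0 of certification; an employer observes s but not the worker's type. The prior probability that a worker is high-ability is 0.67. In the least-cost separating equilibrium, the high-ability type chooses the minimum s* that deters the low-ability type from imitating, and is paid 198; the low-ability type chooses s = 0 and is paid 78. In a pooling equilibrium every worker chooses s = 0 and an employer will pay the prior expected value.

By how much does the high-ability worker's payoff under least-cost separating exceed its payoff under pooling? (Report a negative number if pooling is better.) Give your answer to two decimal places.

Least-cost separating signal: s* solves 78 = 198 − 25.8·s*, so s* = (198 − 78)/25.8 ≈ 4.6512.
High-ability type's separating payoff: 198 − 12.0 × s* = 198 − 12.0 × (198 − 78)/25.8 = 198 − 1440/25.8 ≈ 142.1860.
Pooling payoff: 0.67 × 198 + 0.33 × 78 = 158.4.
Difference: 142.1860 − 158.4 = -16.214, i.e. -16.21 to two decimal places.
The high-ability type would prefer the pooling outcome.

-16.21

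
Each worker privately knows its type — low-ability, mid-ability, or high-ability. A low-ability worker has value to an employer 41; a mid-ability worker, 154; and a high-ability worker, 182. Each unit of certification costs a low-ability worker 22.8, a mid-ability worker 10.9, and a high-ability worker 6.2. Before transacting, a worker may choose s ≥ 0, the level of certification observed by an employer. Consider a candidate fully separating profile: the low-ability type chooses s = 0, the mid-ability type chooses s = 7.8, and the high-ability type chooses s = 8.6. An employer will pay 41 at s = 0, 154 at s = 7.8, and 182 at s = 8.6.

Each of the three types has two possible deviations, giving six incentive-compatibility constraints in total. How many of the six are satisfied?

5

High-ability (own payoff 182 − 6.2×8.6 = 128.68): to s=0 gives 41 → no gain ✓; to s=7.8 gives 154 − 6.2×7.8 = 105.64 → no gain ✓.
Low-ability (own payoff 41): to s=7.8 gives 154 − 22.8×7.8 = -23.84 → no gain ✓; to s=8.6 gives 182 − 22.8×8.6 = -14.08 → no gain ✓.
Mid-ability (own payoff 154 − 10.9×7.8 = 68.98): to s=0 gives 41 → no gain ✓; to s=8.6 gives 182 − 10.9×8.6 = 88.26 → profitable ✗.
5 of the 6 constraints hold; not an equilibrium.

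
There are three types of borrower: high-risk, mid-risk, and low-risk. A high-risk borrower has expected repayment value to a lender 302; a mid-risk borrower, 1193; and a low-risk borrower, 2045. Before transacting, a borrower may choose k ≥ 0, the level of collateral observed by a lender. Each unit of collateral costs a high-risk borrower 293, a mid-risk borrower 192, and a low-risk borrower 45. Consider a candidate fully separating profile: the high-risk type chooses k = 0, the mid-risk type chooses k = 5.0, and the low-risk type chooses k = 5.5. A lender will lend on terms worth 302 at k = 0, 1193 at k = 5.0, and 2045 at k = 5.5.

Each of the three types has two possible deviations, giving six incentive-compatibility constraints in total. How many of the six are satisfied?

Low-risk (own payoff 2045 − 45×5.5 = 1797.5): to k=0 gives 302 → no gain ✓; to k=5.0 gives 1193 − 45×5.0 = 968 → no gain ✓.
Mid-risk (own payoff 1193 − 192×5.0 = 233): to k=0 gives 302 → profitable ✗; to k=5.5 gives 2045 − 192×5.5 = 989 → profitable ✗.
High-risk (own payoff 302): to k=5.0 gives 1193 − 293×5.0 = -272 → no gain ✓; to k=5.5 gives 2045 − 293×5.5 = 433.5 → profitable ✗.
3 of the 6 constraints hold; not an equilibrium.

3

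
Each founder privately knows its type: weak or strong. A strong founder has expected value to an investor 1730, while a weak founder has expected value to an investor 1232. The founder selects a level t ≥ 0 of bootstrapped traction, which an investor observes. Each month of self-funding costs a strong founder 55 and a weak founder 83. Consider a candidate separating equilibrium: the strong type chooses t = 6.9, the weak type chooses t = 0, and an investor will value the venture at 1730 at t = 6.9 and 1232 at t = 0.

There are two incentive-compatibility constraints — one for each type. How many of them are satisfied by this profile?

2

Strong type: signal → 1730 − 55 × 6.9 = 1350.5; deviate to 0 → 1232. IC holds (1350.5 ≥ 1232).
Weak type: stay at 0 → 1232; mimic → 1730 − 83 × 6.9 = 1157.3. IC holds (1232 ≥ 1157.3).
2 of 2 constraints hold, so this is a separating equilibrium.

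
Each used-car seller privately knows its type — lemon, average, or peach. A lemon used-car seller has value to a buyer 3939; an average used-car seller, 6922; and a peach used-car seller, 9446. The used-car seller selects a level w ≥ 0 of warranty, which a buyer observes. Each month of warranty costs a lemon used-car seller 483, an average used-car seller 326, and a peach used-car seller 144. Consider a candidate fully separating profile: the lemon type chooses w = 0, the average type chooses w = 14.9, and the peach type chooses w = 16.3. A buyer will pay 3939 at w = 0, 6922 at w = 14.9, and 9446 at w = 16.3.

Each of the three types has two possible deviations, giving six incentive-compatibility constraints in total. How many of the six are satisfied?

Peach (own payoff 9446 − 144×16.3 = 7098.8): to w=0 gives 3939 → no gain ✓; to w=14.9 gives 6922 − 144×14.9 = 4776.4 → no gain ✓.
Lemon (own payoff 3939): to w=14.9 gives 6922 − 483×14.9 = -274.7 → no gain ✓; to w=16.3 gives 9446 − 483×16.3 = 1573.1 → no gain ✓.
Average (own payoff 6922 − 326×14.9 = 2064.6): to w=0 gives 3939 → profitable ✗; to w=16.3 gives 9446 − 326×16.3 = 4132.2 → profitable ✗.
4 of the 6 constraints hold; not an equilibrium.

4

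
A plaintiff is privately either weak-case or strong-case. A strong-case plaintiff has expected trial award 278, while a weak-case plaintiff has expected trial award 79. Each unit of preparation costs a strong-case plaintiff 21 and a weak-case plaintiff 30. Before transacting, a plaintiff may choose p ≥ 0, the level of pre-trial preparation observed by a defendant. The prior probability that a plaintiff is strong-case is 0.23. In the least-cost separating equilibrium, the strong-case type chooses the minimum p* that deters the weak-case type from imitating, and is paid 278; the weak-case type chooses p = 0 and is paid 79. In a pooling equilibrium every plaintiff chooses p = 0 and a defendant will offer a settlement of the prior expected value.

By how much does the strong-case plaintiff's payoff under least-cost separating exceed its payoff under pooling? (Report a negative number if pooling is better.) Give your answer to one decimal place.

Least-cost separating signal: p* solves 79 = 278 − 30·p*, so p* = (278 − 79)/30 ≈ 6.6333.
Strong-case type's separating payoff: 278 − 21 × p* = 278 − 21 × (278 − 79)/30 = 278 − 4179/30 = 138.7.
Pooling payoff: 0.23 × 278 + 0.77 × 79 = 124.77.
Difference: 138.7 − 124.77 = 13.93, i.e. 13.9 to one decimal place.
The strong-case type prefers to separate.

13.9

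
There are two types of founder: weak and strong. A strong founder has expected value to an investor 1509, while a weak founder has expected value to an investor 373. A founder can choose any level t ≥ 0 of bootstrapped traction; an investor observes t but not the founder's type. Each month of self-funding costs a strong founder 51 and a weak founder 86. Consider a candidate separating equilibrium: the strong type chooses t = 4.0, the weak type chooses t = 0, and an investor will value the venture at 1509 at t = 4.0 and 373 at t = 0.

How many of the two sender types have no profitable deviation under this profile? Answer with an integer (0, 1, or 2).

1

Strong type: signal → 1509 − 51 × 4.0 = 1305; deviate to 0 → 373. IC holds (1305 ≥ 373).
Weak type: stay at 0 → 373; mimic → 1509 − 86 × 4.0 = 1165. IC fails (373 < 1165).
1 of 2 constraints hold, so this profile is not an equilibrium.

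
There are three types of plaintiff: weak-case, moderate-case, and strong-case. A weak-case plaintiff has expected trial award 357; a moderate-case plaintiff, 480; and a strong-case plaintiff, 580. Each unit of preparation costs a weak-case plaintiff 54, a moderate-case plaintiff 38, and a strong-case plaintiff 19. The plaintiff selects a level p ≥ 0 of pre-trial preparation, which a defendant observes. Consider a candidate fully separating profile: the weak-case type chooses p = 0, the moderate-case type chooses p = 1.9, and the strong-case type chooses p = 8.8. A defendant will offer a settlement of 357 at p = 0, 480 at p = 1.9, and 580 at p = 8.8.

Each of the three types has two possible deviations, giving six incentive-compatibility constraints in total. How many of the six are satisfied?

4

Strong-case (own payoff 580 − 19×8.8 = 412.8): to p=0 gives 357 → no gain ✓; to p=1.9 gives 480 − 19×1.9 = 443.9 → profitable ✗.
Weak-case (own payoff 357): to p=1.9 gives 480 − 54×1.9 = 377.4 → profitable ✗; to p=8.8 gives 580 − 54×8.8 = 104.8 → no gain ✓.
Moderate-case (own payoff 480 − 38×1.9 = 407.8): to p=0 gives 357 → no gain ✓; to p=8.8 gives 580 − 38×8.8 = 245.6 → no gain ✓.
4 of the 6 constraints hold; not an equilibrium.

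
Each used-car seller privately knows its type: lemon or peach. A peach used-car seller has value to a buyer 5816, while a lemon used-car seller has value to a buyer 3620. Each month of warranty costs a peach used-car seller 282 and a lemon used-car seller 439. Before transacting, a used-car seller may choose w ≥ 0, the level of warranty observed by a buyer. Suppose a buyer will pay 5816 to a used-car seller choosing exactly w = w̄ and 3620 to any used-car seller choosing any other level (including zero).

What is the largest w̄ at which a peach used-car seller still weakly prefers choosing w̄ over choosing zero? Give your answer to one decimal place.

7.8

Choosing w̄ yields the peach type 5816 − 282·w̄; choosing zero yields 3620.
The peach type is indifferent at 5816 − 282·w̄ = 3620, i.e. w̄ = (5816 − 3620) / 282 ≈ 7.8.
For any w̄ above 7.8 the peach type would rather pool at zero, so separation collapses.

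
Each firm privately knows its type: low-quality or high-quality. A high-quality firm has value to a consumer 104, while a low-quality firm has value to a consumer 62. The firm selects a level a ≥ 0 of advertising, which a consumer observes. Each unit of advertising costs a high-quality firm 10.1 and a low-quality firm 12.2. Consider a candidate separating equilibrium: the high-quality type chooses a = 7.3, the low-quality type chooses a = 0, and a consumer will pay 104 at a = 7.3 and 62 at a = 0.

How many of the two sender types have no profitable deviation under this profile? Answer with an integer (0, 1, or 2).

High-quality type: signal → 104 − 10.1 × 7.3 = 30.27; deviate to 0 → 62. IC fails (30.27 < 62).
Low-quality type: stay at 0 → 62; mimic → 104 − 12.2 × 7.3 = 14.94. IC holds (62 ≥ 14.94).
1 of 2 constraints hold, so this profile is not an equilibrium.

1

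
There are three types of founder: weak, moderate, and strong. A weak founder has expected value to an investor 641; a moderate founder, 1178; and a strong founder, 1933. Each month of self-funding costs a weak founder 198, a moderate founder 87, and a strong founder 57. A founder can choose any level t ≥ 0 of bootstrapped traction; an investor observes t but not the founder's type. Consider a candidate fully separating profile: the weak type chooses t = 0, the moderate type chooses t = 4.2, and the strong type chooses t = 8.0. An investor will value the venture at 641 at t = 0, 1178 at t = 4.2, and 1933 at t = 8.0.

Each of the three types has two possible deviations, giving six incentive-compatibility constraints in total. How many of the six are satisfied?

Strong (own payoff 1933 − 57×8.0 = 1477): to t=0 gives 641 → no gain ✓; to t=4.2 gives 1178 − 57×4.2 = 938.6 → no gain ✓.
Weak (own payoff 641): to t=4.2 gives 1178 − 198×4.2 = 346.4 → no gain ✓; to t=8.0 gives 1933 − 198×8.0 = 349 → no gain ✓.
Moderate (own payoff 1178 − 87×4.2 = 812.6): to t=0 gives 641 → no gain ✓; to t=8.0 gives 1933 − 87×8.0 = 1237 → profitable ✗.
5 of the 6 constraints hold; not an equilibrium.

5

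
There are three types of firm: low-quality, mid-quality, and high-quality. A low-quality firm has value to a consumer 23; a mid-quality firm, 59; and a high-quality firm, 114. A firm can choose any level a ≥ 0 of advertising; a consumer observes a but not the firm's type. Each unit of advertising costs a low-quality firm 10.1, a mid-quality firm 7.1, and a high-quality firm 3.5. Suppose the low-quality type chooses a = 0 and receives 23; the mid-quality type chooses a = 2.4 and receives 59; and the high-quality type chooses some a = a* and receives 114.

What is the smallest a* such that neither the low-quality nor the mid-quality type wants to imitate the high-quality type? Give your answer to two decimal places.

10.15

Low-quality type (on-path payoff 23) won't mimic when 23 ≥ 114 − 10.1·a*, i.e. a* ≥ 9.01.
Mid-quality type (on-path payoff 59 − 7.1×2.4 = 41.96) won't mimic when 41.96 ≥ 114 − 7.1·a*, i.e. a* ≥ 10.15.
Both must hold, so a* = max(9.01, 10.15) = 10.15. The mid-quality type's constraint binds.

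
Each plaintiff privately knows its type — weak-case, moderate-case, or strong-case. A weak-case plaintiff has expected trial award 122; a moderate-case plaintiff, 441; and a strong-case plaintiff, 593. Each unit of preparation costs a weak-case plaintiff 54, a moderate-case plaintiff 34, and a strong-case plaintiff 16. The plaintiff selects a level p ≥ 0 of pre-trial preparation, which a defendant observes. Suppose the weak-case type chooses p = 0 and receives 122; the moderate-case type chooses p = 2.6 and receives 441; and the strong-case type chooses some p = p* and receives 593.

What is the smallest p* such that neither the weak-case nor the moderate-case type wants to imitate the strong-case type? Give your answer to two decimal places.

Moderate-case type (on-path payoff 441 − 34×2.6 = 352.6) won't mimic when 352.6 ≥ 593 − 34·p*, i.e. p* ≥ 7.07.
Weak-case type (on-path payoff 122) won't mimic when 122 ≥ 593 − 54·p*, i.e. p* ≥ 8.72.
Both must hold, so p* = max(8.72, 7.07) = 8.72. The weak-case type's constraint binds.

8.72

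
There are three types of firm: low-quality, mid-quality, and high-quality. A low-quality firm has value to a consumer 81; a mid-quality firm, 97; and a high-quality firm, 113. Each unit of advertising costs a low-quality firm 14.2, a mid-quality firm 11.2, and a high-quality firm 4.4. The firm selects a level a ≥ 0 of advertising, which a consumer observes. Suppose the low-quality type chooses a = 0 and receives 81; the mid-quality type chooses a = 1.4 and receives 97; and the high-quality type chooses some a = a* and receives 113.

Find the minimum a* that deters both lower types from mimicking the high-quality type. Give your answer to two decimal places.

2.83

Low-quality type (on-path payoff 81) won't mimic when 81 ≥ 113 − 14.2·a*, i.e. a* ≥ 2.25.
Mid-quality type (on-path payoff 97 − 11.2×1.4 = 81.32) won't mimic when 81.32 ≥ 113 − 11.2·a*, i.e. a* ≥ 2.83.
Both must hold, so a* = max(2.25, 2.83) = 2.83. The mid-quality type's constraint binds.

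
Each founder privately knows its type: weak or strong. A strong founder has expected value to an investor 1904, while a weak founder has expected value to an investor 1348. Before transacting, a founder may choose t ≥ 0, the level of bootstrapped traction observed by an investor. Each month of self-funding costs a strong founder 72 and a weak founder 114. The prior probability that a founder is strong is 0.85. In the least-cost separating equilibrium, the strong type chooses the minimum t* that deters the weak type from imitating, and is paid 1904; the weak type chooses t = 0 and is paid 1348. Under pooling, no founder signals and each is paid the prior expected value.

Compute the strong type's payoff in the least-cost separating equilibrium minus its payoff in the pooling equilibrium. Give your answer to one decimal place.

Least-cost separating signal: t* solves 1348 = 1904 − 114·t*, so t* = (1904 − 1348)/114 ≈ 4.8772.
Strong type's separating payoff: 1904 − 72 × t* = 1904 − 72 × (1904 − 1348)/114 = 1904 − 40032/114 ≈ 1552.842.
Pooling payoff: 0.85 × 1904 + 0.15 × 1348 = 1820.6.
Difference: 1552.842 − 1820.6 = -267.758, i.e. -267.8 to one decimal place.
The strong type would prefer the pooling outcome.

-267.8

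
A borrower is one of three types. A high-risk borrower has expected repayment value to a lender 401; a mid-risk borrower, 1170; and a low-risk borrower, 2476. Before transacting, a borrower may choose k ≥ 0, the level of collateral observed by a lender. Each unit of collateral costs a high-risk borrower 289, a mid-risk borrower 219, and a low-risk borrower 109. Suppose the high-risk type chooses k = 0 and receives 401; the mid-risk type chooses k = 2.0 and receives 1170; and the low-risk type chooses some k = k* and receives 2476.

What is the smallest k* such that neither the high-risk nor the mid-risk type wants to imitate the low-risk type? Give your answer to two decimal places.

7.96

Mid-risk type (on-path payoff 1170 − 219×2.0 = 732) won't mimic when 732 ≥ 2476 − 219·k*, i.e. k* ≥ 7.96.
High-risk type (on-path payoff 401) won't mimic when 401 ≥ 2476 − 289·k*, i.e. k* ≥ 7.18.
Both must hold, so k* = max(7.18, 7.96) = 7.96. The mid-risk type's constraint binds.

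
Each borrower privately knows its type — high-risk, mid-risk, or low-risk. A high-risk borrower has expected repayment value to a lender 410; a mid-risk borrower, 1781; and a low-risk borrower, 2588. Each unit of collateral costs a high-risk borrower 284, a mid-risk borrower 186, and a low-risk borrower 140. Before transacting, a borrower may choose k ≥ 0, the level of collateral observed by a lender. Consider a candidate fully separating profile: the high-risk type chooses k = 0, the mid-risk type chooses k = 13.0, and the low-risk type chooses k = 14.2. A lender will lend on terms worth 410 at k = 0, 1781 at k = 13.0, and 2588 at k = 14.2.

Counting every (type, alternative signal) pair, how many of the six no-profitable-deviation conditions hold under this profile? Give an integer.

High-risk (own payoff 410): to k=13.0 gives 1781 − 284×13.0 = -1911 → no gain ✓; to k=14.2 gives 2588 − 284×14.2 = -1444.8 → no gain ✓.
Mid-risk (own payoff 1781 − 186×13.0 = -637): to k=0 gives 410 → profitable ✗; to k=14.2 gives 2588 − 186×14.2 = -53.2 → profitable ✗.
Low-risk (own payoff 2588 − 140×14.2 = 600): to k=0 gives 410 → no gain ✓; to k=13.0 gives 1781 − 140×13.0 = -39 → no gain ✓.
4 of the 6 constraints hold; not an equilibrium.

4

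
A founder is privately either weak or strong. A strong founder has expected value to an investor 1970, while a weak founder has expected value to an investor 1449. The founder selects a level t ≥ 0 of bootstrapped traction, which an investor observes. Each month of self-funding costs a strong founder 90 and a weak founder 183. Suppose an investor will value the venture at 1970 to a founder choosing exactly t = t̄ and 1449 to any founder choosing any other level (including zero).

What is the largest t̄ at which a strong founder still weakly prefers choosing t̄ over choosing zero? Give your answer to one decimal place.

5.8

Choosing t̄ yields the strong type 1970 − 90·t̄; choosing zero yields 1449.
The strong type is indifferent at 1970 − 90·t̄ = 1449, i.e. t̄ = (1970 − 1449) / 90 ≈ 5.8.
For any t̄ above 5.8 the strong type would rather pool at zero, so separation collapses.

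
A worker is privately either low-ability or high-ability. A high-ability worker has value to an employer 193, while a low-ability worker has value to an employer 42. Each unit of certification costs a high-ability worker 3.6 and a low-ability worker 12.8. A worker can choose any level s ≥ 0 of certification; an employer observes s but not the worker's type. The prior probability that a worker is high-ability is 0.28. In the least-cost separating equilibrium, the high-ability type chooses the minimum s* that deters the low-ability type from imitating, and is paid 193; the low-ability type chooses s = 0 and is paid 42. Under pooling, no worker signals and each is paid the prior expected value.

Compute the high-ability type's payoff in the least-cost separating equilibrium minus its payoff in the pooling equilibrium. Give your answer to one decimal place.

Least-cost separating signal: s* solves 42 = 193 − 12.8·s*, so s* = (193 − 42)/12.8 ≈ 11.7969.
High-ability type's separating payoff: 193 − 3.6 × s* = 193 − 3.6 × (193 − 42)/12.8 = 193 − 543.6/12.8 ≈ 150.531.
Pooling payoff: 0.28 × 193 + 0.72 × 42 = 84.28.
Difference: 150.531 − 84.28 = 66.251, i.e. 66.3 to one decimal place.
The high-ability type prefers to separate.

66.3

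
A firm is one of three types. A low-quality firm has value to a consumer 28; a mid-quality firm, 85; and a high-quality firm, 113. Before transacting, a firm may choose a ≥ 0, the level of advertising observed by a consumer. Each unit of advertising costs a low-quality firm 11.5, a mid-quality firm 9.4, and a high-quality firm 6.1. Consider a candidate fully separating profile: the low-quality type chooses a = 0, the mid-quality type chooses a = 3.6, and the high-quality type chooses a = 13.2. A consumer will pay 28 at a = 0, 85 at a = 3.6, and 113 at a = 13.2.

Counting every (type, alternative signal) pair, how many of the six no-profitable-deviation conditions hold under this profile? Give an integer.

4

High-quality (own payoff 113 − 6.1×13.2 = 32.48): to a=0 gives 28 → no gain ✓; to a=3.6 gives 85 − 6.1×3.6 = 63.04 → profitable ✗.
Low-quality (own payoff 28): to a=3.6 gives 85 − 11.5×3.6 = 43.6 → profitable ✗; to a=13.2 gives 113 − 11.5×13.2 = -38.8 → no gain ✓.
Mid-quality (own payoff 85 − 9.4×3.6 = 51.16): to a=0 gives 28 → no gain ✓; to a=13.2 gives 113 − 9.4×13.2 = -11.08 → no gain ✓.
4 of the 6 constraints hold; not an equilibrium.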